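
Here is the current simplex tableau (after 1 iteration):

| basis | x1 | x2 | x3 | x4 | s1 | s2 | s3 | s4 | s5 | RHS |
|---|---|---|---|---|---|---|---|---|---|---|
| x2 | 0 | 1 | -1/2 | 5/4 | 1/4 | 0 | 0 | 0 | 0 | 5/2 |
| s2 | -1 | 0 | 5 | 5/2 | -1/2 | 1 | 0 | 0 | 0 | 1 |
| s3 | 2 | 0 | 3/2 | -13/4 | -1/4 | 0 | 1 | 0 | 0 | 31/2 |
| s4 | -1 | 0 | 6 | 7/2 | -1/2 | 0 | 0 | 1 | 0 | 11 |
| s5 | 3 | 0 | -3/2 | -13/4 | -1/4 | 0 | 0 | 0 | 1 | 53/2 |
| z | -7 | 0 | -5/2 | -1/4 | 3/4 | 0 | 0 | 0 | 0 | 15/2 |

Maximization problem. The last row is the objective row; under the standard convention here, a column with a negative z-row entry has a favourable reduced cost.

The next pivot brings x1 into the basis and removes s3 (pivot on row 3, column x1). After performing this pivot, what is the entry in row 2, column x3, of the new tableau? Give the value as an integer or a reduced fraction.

23/4

Pivot element is row 3, column x1: 2.
Normalize row 3: new (row 3, x3) = (3/2)/2 = 3/4.
row 2 ← row 2 − (-1)·(new row 3): 5 − (-1)·(3/4) = 23/4.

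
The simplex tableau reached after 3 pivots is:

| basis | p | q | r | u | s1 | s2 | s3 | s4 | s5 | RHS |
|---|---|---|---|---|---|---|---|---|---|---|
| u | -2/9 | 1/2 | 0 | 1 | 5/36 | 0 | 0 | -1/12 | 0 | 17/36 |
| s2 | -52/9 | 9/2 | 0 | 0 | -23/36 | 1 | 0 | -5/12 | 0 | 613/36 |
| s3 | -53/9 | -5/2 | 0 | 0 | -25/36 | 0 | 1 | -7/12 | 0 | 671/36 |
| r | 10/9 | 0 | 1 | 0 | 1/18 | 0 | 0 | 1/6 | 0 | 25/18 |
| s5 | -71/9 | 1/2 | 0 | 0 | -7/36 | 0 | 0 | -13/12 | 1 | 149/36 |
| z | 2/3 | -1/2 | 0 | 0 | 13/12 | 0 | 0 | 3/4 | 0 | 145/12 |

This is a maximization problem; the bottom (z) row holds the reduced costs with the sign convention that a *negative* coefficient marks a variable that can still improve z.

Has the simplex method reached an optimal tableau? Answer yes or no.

no

Column q has objective-row coefficient -1/2, which is negative; an improving pivot exists, so not yet optimal.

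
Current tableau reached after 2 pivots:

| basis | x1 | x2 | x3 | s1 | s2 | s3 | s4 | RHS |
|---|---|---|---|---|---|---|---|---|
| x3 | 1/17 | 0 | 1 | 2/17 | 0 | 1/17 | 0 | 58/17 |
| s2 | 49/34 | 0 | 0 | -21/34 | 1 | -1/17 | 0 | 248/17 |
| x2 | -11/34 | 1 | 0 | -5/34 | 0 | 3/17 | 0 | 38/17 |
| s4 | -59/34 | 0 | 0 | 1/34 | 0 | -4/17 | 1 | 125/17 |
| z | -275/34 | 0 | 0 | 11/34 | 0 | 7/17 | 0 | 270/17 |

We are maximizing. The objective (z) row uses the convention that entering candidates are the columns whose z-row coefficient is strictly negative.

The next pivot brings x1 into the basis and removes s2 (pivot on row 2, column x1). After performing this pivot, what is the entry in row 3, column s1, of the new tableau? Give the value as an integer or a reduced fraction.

Pivot element is row 2, column x1: 49/34.
Normalize row 2: new (row 2, s1) = (-21/34)/(49/34) = -3/7.
row 3 ← row 3 − (-11/34)·(new row 2): -5/34 − (-11/34)·(-3/7) = -2/7.

-2/7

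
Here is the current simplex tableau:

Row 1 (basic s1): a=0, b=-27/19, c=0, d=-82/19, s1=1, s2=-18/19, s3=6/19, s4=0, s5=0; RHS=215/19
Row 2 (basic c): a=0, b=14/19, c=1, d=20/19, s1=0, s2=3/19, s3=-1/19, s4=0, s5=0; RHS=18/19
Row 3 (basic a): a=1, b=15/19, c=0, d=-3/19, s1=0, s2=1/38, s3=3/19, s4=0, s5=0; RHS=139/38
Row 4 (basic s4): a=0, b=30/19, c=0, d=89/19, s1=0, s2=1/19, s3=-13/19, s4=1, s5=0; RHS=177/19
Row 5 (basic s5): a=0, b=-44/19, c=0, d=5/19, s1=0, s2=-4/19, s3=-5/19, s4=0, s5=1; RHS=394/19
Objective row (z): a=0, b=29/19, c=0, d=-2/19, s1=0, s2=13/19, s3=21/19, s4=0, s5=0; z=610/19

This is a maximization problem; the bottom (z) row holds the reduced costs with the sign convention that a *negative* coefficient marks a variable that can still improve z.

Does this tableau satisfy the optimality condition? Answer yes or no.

Column d has objective-row coefficient -2/19, which is negative; an improving pivot exists, so not yet optimal.

no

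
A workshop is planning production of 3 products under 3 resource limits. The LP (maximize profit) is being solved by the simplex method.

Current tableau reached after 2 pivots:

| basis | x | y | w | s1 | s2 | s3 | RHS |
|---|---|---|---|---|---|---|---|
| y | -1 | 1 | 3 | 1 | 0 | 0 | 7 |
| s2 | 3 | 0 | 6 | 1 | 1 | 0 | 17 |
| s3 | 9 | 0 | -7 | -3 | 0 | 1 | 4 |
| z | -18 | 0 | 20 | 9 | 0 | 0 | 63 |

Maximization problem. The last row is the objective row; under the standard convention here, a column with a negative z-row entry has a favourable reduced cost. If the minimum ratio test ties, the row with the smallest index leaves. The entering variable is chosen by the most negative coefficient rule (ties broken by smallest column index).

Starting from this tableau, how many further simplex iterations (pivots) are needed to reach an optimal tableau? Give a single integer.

1

pivot: x in, s3 out → z = 71
No improving column remains; optimal.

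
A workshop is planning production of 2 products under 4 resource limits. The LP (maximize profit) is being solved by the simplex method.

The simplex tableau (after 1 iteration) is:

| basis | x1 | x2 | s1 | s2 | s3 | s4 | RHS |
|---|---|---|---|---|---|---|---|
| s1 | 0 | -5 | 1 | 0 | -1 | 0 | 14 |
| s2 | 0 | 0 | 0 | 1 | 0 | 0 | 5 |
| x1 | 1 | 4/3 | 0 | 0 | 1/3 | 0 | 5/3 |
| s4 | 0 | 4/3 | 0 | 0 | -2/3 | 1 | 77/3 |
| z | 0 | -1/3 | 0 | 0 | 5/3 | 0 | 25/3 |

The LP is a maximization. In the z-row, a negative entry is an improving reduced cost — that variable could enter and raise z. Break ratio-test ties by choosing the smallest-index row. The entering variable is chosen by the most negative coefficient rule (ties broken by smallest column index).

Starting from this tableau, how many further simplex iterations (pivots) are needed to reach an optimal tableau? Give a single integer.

1

pivot: x2 in, x1 out → z = 35/4
No improving column remains; optimal.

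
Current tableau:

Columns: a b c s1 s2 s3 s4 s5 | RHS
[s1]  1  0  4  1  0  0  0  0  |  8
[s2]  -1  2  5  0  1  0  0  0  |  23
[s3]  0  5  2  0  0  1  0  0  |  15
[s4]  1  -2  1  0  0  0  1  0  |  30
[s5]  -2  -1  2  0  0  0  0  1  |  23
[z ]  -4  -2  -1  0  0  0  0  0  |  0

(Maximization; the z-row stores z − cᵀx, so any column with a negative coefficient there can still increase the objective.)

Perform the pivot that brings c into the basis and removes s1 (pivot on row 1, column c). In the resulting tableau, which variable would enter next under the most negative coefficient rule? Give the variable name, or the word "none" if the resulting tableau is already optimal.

a

Pivot element 4. New z-row = old z-row − (-1)·(row 1/4).
Updated z-row coefficients: a: -15/4, b: -2, c: 0, s1: 1/4, s2: 0, s3: 0, s4: 0, s5: 0.
The most negative is -15/4 in column a, so a would enter next.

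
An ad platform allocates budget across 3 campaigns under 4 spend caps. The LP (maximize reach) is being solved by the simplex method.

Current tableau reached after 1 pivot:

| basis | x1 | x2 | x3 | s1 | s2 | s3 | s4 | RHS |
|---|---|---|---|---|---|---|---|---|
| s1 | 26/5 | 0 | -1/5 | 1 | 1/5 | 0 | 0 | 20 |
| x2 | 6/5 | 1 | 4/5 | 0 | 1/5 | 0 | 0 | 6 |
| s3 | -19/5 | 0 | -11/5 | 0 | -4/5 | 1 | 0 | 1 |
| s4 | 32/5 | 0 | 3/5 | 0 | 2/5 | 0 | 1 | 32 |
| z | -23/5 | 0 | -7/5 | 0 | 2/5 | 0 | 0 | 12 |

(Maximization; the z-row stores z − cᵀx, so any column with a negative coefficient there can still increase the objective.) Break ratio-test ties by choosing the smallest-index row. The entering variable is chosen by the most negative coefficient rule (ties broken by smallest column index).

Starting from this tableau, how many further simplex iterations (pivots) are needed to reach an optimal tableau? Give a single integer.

pivot: x1 in, s1 out → z = 386/13
pivot: x3 in, x2 out → z = 355/11
No improving column remains; optimal.

2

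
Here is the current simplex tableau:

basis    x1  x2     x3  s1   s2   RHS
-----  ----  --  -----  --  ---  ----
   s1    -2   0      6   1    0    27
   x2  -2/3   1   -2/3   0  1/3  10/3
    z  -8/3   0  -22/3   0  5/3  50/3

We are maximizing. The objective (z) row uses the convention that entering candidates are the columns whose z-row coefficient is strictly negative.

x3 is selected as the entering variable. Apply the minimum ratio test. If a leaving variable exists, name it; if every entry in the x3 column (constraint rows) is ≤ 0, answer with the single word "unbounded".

s1

Ratios: row 1 (s1): 27/6 = 9/2; row 2 (x2): entry -2/3 ≤ 0, skip.
Minimum ratio is in the s1 row, so s1 leaves.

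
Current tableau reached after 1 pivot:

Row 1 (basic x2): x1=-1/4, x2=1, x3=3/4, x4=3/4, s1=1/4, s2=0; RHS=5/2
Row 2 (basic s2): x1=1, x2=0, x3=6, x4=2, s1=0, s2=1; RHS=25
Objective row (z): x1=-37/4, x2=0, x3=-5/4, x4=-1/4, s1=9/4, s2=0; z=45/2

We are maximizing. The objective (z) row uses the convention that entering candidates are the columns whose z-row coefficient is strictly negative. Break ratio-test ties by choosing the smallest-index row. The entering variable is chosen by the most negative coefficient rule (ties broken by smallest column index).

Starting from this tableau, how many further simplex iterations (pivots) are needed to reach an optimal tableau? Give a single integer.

1

pivot: x1 in, s2 out → z = 1015/4
No improving column remains; optimal.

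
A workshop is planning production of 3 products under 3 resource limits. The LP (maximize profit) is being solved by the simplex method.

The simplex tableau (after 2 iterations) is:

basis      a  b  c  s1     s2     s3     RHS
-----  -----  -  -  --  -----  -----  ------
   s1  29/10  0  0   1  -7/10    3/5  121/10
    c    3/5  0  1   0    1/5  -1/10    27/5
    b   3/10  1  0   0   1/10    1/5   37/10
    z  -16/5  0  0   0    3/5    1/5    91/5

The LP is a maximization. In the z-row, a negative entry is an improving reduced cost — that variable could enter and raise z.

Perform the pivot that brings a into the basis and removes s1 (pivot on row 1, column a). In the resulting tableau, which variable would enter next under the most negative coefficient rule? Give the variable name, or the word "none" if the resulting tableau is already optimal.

s2

Pivot element 29/10. New z-row = old z-row − (-16/5)·(row 1/(29/10)).
Updated z-row coefficients: a: 0, b: 0, c: 0, s1: 32/29, s2: -5/29, s3: 25/29.
The most negative is -5/29 in column s2, so s2 would enter next.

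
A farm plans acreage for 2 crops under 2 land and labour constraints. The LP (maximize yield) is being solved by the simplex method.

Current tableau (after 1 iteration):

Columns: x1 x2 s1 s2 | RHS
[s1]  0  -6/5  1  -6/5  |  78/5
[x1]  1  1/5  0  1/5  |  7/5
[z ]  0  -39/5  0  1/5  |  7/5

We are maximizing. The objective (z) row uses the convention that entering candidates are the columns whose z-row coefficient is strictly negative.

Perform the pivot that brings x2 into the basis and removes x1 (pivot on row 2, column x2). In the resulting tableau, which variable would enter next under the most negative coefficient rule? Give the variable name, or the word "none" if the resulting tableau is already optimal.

none

Pivot element 1/5. New z-row = old z-row − (-39/5)·(row 2/(1/5)).
Updated z-row coefficients: x1: 39, x2: 0, s1: 0, s2: 8.
No coefficient is strictly negative; the tableau after this pivot is optimal.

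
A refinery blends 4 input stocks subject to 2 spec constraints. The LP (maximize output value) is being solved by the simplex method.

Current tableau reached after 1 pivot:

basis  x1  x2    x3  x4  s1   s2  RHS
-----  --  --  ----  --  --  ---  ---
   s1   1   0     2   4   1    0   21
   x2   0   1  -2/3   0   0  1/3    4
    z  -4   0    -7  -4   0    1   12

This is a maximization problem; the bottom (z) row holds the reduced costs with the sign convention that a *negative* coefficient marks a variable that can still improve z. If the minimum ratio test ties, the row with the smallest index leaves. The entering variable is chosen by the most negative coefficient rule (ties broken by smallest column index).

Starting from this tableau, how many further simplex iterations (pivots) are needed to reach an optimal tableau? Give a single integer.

pivot: x3 in, s1 out → z = 171/2
pivot: x1 in, x3 out → z = 96
No improving column remains; optimal.

2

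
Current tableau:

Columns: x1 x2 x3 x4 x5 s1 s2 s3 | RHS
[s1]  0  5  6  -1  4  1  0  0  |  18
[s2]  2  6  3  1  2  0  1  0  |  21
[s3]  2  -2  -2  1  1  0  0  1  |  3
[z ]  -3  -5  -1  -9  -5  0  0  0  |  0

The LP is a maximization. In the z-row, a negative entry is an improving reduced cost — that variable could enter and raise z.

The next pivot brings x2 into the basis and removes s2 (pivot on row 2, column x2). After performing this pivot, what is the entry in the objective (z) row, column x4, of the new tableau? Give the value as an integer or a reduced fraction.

-49/6

Pivot element is row 2, column x2: 6.
Normalize row 2: new (row 2, x4) = 1/6 = 1/6.
z-row ← z-row − (-5)·(new row 2): -9 − (-5)·(1/6) = -49/6.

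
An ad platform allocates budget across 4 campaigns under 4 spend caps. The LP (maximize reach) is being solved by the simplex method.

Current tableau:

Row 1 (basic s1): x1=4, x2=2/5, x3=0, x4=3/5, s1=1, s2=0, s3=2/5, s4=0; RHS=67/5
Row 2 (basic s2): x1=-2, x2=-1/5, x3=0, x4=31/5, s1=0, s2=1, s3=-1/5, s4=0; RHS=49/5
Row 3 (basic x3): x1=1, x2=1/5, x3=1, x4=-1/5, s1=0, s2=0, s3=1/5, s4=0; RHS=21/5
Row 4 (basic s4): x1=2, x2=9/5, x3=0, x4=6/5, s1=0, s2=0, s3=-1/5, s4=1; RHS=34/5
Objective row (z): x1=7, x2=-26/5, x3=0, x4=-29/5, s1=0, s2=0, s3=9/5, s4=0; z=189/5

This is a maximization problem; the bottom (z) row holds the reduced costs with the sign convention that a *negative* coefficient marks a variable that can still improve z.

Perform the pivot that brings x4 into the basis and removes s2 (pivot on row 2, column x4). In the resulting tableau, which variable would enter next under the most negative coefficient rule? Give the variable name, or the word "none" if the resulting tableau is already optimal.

Pivot element 31/5. New z-row = old z-row − (-29/5)·(row 2/(31/5)).
Updated z-row coefficients: x1: 159/31, x2: -167/31, x3: 0, x4: 0, s1: 0, s2: 29/31, s3: 50/31, s4: 0.
The most negative is -167/31 in column x2, so x2 would enter next.

x2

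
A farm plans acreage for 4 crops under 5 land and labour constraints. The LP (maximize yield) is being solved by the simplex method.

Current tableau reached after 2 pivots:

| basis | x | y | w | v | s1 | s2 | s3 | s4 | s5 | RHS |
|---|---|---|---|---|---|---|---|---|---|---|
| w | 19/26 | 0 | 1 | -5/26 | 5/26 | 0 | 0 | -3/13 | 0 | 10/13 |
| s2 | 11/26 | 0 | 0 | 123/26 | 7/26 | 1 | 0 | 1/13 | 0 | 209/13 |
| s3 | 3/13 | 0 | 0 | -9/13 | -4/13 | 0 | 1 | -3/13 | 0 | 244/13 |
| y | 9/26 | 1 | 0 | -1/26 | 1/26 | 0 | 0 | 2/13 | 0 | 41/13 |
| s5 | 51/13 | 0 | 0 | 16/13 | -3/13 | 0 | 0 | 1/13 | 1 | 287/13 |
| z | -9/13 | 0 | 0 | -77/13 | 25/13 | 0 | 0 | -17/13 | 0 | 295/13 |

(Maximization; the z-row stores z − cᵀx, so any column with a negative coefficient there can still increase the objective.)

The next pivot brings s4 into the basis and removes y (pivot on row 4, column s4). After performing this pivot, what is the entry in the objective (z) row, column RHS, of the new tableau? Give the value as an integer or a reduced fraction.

Pivot element is row 4, column s4: 2/13.
Normalize row 4: new (row 4, RHS) = (41/13)/(2/13) = 41/2.
z-row ← z-row − (-17/13)·(new row 4): 295/13 − (-17/13)·(41/2) = 99/2.

99/2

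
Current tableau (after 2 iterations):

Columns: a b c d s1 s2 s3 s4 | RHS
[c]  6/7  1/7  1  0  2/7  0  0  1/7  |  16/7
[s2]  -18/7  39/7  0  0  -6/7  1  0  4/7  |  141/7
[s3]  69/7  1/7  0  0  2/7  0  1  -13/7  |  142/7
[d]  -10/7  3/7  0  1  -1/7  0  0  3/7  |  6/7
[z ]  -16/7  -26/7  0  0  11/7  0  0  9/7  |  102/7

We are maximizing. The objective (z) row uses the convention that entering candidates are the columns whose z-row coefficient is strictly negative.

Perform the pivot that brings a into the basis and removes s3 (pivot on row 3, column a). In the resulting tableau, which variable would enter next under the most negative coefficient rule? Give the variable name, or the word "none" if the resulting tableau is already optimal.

Pivot element 69/7. New z-row = old z-row − (-16/7)·(row 3/(69/7)).
Updated z-row coefficients: a: 0, b: -254/69, c: 0, d: 0, s1: 113/69, s2: 0, s3: 16/69, s4: 59/69.
The most negative is -254/69 in column b, so b would enter next.

b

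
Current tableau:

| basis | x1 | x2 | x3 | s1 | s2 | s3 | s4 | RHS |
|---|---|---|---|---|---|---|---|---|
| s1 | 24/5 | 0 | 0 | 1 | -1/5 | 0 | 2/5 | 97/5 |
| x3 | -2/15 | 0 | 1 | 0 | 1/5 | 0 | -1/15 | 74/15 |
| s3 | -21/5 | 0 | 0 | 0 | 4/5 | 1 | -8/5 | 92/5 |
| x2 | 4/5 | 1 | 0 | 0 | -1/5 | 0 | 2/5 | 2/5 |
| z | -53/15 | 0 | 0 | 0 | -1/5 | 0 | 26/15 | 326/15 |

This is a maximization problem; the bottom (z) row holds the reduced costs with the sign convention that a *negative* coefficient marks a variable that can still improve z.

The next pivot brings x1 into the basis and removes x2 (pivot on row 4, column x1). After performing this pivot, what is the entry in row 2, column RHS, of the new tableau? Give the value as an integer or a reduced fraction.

Pivot element is row 4, column x1: 4/5.
Normalize row 4: new (row 4, RHS) = (2/5)/(4/5) = 1/2.
row 2 ← row 2 − (-2/15)·(new row 4): 74/15 − (-2/15)·(1/2) = 5.

5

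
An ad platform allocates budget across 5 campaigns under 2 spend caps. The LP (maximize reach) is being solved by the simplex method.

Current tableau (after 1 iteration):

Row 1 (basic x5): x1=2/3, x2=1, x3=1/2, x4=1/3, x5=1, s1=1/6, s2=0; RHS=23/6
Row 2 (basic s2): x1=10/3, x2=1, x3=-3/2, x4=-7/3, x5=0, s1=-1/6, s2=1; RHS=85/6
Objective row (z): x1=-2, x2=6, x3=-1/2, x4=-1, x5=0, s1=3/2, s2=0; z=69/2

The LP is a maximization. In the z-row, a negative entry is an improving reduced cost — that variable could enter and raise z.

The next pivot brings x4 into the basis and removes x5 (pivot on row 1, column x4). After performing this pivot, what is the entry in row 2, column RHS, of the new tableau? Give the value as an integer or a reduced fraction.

Pivot element is row 1, column x4: 1/3.
Normalize row 1: new (row 1, RHS) = (23/6)/(1/3) = 23/2.
row 2 ← row 2 − (-7/3)·(new row 1): 85/6 − (-7/3)·(23/2) = 41.

41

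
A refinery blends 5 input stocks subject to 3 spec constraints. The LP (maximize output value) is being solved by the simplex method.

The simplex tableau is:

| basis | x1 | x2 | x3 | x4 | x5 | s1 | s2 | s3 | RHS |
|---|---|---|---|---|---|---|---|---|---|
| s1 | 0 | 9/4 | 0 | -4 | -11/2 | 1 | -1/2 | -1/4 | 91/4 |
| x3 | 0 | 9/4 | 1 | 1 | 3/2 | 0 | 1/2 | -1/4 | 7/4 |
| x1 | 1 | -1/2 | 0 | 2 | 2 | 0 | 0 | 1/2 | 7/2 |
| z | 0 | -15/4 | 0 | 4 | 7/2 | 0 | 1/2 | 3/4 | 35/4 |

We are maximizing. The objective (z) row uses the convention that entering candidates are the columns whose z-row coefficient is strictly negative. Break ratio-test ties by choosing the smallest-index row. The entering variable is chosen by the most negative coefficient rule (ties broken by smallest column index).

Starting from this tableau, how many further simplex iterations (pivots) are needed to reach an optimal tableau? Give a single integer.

pivot: x2 in, x3 out → z = 35/3
No improving column remains; optimal.

1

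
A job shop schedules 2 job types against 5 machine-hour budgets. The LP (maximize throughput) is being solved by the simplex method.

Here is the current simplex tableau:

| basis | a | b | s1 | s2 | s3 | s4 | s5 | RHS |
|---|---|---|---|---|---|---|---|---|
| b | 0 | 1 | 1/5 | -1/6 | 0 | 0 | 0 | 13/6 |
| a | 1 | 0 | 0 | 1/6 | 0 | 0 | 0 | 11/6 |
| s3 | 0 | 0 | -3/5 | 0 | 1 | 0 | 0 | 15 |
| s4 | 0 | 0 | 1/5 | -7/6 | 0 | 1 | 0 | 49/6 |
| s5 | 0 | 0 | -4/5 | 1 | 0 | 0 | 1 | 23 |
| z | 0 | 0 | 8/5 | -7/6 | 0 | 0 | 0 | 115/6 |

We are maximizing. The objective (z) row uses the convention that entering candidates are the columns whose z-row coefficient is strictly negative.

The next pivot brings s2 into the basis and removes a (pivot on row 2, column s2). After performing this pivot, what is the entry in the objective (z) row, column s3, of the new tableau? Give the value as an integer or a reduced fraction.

Pivot element is row 2, column s2: 1/6.
Normalize row 2: new (row 2, s3) = 0/(1/6) = 0.
z-row ← z-row − (-7/6)·(new row 2): 0 − (-7/6)·0 = 0.

0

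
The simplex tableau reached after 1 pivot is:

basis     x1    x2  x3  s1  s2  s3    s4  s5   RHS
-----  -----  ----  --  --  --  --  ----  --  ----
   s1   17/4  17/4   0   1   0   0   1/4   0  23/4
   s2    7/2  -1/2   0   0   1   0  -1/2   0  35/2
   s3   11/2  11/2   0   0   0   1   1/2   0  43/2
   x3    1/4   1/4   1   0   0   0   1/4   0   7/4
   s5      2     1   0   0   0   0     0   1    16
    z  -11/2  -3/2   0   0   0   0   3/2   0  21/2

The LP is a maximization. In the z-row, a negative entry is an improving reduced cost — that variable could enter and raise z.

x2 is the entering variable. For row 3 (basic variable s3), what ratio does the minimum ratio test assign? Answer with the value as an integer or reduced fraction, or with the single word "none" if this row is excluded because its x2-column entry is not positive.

43/11

Ratio = RHS / (x2 entry) = (43/2) / (11/2) = 43/11.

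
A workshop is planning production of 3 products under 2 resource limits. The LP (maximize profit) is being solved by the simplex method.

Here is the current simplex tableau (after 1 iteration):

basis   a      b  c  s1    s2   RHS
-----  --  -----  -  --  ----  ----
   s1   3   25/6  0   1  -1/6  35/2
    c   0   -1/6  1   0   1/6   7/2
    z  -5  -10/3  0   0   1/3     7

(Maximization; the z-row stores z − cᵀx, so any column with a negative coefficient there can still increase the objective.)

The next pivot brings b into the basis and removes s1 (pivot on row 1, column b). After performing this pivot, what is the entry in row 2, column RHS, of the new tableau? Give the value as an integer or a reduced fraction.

21/5

Pivot element is row 1, column b: 25/6.
Normalize row 1: new (row 1, RHS) = (35/2)/(25/6) = 21/5.
row 2 ← row 2 − (-1/6)·(new row 1): 7/2 − (-1/6)·(21/5) = 21/5.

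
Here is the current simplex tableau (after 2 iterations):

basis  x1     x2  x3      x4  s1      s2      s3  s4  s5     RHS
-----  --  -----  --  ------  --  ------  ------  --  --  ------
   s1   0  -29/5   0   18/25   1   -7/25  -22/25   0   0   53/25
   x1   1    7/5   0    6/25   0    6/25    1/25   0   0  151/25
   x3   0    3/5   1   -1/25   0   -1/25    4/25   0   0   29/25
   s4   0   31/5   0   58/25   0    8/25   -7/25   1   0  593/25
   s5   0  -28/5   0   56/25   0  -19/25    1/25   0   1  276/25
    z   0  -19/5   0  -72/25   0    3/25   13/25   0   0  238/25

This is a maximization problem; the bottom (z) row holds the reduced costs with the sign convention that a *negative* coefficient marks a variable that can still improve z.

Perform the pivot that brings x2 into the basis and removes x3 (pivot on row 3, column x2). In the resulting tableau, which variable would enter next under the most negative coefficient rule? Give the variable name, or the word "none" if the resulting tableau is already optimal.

x4

Pivot element 3/5. New z-row = old z-row − (-19/5)·(row 3/(3/5)).
Updated z-row coefficients: x1: 0, x2: 0, x3: 19/3, x4: -47/15, s1: 0, s2: -2/15, s3: 23/15, s4: 0, s5: 0.
The most negative is -47/15 in column x4, so x4 would enter next.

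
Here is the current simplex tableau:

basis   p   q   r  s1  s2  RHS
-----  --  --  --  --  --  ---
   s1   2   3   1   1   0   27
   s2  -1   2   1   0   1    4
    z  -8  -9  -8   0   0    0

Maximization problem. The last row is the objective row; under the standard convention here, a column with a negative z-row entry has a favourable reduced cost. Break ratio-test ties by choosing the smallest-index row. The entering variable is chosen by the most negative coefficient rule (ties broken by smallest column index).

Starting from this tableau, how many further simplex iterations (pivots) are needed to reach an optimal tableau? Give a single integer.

3

pivot: q in, s2 out → z = 18
pivot: p in, s1 out → z = 93
pivot: r in, q out → z = 464/3
No improving column remains; optimal.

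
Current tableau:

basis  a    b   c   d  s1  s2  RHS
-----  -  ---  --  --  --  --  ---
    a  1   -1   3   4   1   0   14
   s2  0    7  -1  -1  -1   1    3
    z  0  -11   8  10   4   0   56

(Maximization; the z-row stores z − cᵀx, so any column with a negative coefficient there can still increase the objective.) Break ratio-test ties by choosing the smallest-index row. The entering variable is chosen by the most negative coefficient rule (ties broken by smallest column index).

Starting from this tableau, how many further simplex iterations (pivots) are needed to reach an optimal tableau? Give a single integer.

1

pivot: b in, s2 out → z = 425/7
No improving column remains; optimal.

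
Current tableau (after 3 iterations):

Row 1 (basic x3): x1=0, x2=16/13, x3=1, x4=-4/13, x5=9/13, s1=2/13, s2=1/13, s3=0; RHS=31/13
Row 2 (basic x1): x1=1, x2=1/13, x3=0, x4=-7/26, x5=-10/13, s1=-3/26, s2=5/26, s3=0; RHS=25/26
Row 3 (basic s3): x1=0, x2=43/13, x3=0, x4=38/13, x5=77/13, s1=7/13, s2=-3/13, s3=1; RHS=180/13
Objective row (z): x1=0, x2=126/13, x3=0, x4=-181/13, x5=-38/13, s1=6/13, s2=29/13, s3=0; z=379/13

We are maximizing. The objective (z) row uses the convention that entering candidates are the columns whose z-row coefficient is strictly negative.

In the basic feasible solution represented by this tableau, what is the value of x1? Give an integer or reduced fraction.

x1 is basic (row 2); its value is the RHS of that row: 25/26.

25/26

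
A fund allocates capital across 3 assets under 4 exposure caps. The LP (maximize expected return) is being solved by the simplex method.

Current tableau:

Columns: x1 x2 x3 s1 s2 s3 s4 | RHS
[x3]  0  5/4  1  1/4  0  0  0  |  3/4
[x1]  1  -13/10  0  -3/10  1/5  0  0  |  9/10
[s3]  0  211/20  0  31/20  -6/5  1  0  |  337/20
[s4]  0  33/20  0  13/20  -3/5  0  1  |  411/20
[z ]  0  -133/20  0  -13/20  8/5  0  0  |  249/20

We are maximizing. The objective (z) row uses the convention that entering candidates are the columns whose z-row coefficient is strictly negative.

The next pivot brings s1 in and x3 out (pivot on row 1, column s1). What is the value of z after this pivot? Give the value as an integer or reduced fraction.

72/5

Minimum ratio for s1: (3/4)/(1/4) = 3.
z changes by −(z-row coeff of s1)·ratio = −(-13/20)·3 = 39/20.
New z = 249/20 + (39/20) = 72/5.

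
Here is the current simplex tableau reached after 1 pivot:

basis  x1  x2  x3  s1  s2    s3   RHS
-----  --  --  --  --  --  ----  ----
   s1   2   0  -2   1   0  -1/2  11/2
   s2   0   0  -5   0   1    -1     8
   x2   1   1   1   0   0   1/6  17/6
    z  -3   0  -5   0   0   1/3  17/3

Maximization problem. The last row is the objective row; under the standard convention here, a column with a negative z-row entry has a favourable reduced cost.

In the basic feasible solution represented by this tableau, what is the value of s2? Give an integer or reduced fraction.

s2 is basic (row 2); its value is the RHS of that row: 8.

8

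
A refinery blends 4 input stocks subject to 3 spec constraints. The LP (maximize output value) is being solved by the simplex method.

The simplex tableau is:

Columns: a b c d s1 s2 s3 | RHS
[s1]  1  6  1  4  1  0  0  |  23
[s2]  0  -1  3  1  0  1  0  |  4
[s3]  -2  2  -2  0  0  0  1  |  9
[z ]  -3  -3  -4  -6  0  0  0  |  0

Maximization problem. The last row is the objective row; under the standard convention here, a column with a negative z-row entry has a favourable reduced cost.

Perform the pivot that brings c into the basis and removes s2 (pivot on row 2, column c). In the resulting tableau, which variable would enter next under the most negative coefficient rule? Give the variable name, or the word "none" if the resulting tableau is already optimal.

Pivot element 3. New z-row = old z-row − (-4)·(row 2/3).
Updated z-row coefficients: a: -3, b: -13/3, c: 0, d: -14/3, s1: 0, s2: 4/3, s3: 0.
The most negative is -14/3 in column d, so d would enter next.

d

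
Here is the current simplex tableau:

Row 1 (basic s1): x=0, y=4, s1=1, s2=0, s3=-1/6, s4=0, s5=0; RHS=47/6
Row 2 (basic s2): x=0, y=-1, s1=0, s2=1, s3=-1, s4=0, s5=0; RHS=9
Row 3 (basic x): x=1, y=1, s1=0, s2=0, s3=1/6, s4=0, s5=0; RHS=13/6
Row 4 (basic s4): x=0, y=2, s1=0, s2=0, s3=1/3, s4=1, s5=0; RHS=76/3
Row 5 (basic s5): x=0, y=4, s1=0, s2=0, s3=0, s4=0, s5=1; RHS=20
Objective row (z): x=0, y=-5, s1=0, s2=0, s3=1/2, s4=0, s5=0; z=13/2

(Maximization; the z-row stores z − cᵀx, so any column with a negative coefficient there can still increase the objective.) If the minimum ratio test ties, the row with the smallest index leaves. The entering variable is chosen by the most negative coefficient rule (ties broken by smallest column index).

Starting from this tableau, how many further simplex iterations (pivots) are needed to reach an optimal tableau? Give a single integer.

pivot: y in, s1 out → z = 391/24
No improving column remains; optimal.

1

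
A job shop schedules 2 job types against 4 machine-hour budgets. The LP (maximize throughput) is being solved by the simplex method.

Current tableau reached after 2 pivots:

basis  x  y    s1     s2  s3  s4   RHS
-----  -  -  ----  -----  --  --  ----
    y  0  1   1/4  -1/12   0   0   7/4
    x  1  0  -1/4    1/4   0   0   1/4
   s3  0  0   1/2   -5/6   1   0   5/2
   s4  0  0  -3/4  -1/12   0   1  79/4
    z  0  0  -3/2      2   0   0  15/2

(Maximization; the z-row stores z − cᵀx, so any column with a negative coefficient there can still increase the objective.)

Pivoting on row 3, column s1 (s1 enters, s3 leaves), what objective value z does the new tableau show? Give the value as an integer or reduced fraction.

15

Minimum ratio for s1: (5/2)/(1/2) = 5.
z changes by −(z-row coeff of s1)·ratio = −(-3/2)·5 = 15/2.
New z = 15/2 + (15/2) = 15.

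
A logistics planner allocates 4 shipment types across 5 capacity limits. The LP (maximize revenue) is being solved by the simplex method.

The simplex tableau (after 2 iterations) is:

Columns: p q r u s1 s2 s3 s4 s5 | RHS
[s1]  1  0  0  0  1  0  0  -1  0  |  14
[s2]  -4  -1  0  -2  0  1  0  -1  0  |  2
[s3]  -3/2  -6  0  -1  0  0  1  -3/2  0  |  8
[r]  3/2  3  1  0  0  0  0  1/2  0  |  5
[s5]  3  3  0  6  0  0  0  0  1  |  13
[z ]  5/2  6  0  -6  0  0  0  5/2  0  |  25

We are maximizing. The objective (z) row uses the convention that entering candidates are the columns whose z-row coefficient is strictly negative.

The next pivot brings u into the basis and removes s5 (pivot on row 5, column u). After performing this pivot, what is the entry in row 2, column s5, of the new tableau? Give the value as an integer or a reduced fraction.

Pivot element is row 5, column u: 6.
Normalize row 5: new (row 5, s5) = 1/6 = 1/6.
row 2 ← row 2 − (-2)·(new row 5): 0 − (-2)·(1/6) = 1/3.

1/3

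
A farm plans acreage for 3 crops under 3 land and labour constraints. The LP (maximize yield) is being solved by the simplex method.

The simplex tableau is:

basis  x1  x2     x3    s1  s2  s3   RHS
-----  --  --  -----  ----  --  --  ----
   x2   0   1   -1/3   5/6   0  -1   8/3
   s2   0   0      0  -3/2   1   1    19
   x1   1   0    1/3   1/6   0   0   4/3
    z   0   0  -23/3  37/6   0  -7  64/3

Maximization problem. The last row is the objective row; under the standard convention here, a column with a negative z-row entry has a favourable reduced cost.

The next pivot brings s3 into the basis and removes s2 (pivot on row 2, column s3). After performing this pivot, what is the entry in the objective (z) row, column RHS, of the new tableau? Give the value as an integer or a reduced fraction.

Pivot element is row 2, column s3: 1.
Normalize row 2: new (row 2, RHS) = 19/1 = 19.
z-row ← z-row − (-7)·(new row 2): 64/3 − (-7)·19 = 463/3.

463/3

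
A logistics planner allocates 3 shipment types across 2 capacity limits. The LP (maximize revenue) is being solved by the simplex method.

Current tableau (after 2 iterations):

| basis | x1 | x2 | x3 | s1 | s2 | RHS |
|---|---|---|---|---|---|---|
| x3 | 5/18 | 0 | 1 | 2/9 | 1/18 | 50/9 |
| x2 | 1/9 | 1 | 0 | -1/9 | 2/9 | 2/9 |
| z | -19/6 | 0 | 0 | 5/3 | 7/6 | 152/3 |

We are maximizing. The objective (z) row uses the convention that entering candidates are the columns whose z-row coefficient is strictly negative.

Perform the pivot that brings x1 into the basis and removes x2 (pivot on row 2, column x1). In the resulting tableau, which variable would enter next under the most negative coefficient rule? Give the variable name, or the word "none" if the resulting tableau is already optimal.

Pivot element 1/9. New z-row = old z-row − (-19/6)·(row 2/(1/9)).
Updated z-row coefficients: x1: 0, x2: 57/2, x3: 0, s1: -3/2, s2: 15/2.
The most negative is -3/2 in column s1, so s1 would enter next.

s1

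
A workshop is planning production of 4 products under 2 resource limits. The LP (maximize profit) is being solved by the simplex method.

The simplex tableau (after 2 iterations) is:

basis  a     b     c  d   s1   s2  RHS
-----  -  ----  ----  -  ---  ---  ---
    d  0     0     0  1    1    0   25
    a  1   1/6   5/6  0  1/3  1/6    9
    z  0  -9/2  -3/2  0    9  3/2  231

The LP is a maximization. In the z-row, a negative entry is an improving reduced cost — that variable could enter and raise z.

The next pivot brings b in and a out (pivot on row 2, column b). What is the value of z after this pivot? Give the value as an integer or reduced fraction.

474

Minimum ratio for b: 9/(1/6) = 54.
z changes by −(z-row coeff of b)·ratio = −(-9/2)·54 = 243.
New z = 231 + 243 = 474.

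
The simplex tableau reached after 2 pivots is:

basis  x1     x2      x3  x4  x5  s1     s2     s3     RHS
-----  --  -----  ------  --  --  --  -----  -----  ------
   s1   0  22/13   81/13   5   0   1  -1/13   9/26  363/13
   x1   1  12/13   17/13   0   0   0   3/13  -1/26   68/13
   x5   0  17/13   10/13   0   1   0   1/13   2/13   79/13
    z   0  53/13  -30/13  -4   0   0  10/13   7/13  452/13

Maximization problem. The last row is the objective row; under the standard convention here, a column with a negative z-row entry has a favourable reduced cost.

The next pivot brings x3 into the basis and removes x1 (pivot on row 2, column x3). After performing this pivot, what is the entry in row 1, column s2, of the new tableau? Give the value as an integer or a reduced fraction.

Pivot element is row 2, column x3: 17/13.
Normalize row 2: new (row 2, s2) = (3/13)/(17/13) = 3/17.
row 1 ← row 1 − (81/13)·(new row 2): -1/13 − (81/13)·(3/17) = -20/17.

-20/17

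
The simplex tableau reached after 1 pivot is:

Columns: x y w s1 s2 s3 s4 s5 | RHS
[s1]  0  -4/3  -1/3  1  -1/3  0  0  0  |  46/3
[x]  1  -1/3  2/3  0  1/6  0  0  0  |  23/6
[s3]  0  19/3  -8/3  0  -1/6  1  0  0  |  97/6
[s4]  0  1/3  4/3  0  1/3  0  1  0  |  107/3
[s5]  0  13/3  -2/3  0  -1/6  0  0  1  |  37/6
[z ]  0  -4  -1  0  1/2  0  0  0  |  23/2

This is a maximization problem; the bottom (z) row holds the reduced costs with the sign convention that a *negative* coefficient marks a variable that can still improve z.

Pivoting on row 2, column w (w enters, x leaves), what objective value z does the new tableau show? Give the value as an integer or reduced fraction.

Minimum ratio for w: (23/6)/(2/3) = 23/4.
z changes by −(z-row coeff of w)·ratio = −(-1)·(23/4) = 23/4.
New z = 23/2 + (23/4) = 69/4.

69/4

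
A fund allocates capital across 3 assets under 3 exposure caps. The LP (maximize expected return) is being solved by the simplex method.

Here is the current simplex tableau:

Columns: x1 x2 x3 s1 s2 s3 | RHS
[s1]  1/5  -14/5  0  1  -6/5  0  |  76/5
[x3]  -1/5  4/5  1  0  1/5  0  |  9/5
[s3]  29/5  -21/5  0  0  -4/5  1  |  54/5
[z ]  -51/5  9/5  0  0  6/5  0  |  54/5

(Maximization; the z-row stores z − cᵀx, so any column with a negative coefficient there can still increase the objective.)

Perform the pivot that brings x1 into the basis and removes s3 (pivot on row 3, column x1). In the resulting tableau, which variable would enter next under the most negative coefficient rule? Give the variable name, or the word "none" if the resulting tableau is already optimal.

Pivot element 29/5. New z-row = old z-row − (-51/5)·(row 3/(29/5)).
Updated z-row coefficients: x1: 0, x2: -162/29, x3: 0, s1: 0, s2: -6/29, s3: 51/29.
The most negative is -162/29 in column x2, so x2 would enter next.

x2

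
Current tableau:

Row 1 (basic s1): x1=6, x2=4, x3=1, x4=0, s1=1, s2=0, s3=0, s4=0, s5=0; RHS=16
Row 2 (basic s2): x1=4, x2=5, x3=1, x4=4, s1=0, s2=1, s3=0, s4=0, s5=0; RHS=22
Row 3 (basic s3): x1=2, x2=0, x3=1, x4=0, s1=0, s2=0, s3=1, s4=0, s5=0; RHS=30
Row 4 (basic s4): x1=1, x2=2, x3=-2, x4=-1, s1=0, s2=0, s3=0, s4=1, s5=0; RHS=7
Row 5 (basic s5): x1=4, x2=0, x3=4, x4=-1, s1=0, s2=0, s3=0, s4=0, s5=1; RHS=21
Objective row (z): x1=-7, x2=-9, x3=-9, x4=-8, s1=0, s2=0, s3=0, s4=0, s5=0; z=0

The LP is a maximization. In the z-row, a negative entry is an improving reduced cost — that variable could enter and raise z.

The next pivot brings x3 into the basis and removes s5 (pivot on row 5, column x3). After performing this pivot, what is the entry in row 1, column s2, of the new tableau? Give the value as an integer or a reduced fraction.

0

Pivot element is row 5, column x3: 4.
Normalize row 5: new (row 5, s2) = 0/4 = 0.
row 1 ← row 1 − 1·(new row 5): 0 − 1·0 = 0.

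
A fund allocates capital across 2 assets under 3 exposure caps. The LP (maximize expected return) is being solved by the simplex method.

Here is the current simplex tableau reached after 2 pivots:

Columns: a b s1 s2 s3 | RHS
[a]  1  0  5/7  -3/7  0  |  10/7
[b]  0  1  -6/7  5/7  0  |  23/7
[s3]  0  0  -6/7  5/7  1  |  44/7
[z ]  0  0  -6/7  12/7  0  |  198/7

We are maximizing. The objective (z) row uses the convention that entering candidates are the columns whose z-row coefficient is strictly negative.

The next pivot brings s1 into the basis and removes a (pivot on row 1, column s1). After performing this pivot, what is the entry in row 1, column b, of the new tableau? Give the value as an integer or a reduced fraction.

0

Pivot element is row 1, column s1: 5/7.
Normalize row 1: new (row 1, b) = 0/(5/7) = 0.
Row 1 is the pivot row, so the entry is 0.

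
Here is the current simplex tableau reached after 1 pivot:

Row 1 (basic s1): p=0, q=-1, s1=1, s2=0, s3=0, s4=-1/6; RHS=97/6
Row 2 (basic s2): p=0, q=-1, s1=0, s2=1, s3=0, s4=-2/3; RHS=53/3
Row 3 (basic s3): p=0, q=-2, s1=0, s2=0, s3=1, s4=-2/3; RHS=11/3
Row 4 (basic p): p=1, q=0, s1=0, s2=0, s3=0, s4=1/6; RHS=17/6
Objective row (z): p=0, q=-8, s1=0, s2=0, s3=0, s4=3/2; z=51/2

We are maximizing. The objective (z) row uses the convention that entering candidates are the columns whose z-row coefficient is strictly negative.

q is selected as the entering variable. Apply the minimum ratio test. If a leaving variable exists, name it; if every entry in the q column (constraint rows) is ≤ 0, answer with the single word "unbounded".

unbounded

q-column entries: row 1: -1, row 2: -1, row 3: -2, row 4: 0. All ≤ 0, so q can increase without bound; the LP is unbounded in this direction.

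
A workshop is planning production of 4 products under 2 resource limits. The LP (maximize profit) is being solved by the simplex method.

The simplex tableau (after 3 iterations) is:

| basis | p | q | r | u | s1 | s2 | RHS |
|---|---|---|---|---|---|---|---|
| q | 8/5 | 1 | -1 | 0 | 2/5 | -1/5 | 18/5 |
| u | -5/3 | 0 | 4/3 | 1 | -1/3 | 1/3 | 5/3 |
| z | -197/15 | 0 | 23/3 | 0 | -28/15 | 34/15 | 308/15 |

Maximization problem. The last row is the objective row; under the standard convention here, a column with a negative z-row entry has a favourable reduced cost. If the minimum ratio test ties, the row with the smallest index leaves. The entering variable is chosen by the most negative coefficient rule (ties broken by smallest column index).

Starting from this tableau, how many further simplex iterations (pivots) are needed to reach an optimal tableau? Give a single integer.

2

pivot: p in, q out → z = 601/12
pivot: r in, u out → z = 421/7
No improving column remains; optimal.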